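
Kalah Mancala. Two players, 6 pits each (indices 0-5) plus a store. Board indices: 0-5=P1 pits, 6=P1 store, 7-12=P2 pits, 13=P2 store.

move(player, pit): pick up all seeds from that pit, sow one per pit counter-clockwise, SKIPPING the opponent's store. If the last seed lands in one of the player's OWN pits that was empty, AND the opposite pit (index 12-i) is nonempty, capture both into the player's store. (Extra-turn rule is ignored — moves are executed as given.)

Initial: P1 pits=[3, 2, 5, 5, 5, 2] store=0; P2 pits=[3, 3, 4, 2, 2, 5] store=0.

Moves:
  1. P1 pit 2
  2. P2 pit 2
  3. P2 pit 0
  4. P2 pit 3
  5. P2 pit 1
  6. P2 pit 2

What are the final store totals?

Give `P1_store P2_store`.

Answer: 1 2

Derivation:
Move 1: P1 pit2 -> P1=[3,2,0,6,6,3](1) P2=[4,3,4,2,2,5](0)
Move 2: P2 pit2 -> P1=[3,2,0,6,6,3](1) P2=[4,3,0,3,3,6](1)
Move 3: P2 pit0 -> P1=[3,2,0,6,6,3](1) P2=[0,4,1,4,4,6](1)
Move 4: P2 pit3 -> P1=[4,2,0,6,6,3](1) P2=[0,4,1,0,5,7](2)
Move 5: P2 pit1 -> P1=[4,2,0,6,6,3](1) P2=[0,0,2,1,6,8](2)
Move 6: P2 pit2 -> P1=[4,2,0,6,6,3](1) P2=[0,0,0,2,7,8](2)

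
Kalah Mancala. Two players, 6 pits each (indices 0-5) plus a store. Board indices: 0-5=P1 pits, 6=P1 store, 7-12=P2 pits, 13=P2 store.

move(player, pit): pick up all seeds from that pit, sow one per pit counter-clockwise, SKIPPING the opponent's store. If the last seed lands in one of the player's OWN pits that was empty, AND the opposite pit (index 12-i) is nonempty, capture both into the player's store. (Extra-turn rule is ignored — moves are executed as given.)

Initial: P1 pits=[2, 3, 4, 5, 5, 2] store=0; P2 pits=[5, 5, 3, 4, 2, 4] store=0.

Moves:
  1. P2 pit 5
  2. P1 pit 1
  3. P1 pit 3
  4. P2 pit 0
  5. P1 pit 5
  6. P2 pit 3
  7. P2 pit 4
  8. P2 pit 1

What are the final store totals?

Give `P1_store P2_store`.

Move 1: P2 pit5 -> P1=[3,4,5,5,5,2](0) P2=[5,5,3,4,2,0](1)
Move 2: P1 pit1 -> P1=[3,0,6,6,6,3](0) P2=[5,5,3,4,2,0](1)
Move 3: P1 pit3 -> P1=[3,0,6,0,7,4](1) P2=[6,6,4,4,2,0](1)
Move 4: P2 pit0 -> P1=[3,0,6,0,7,4](1) P2=[0,7,5,5,3,1](2)
Move 5: P1 pit5 -> P1=[3,0,6,0,7,0](2) P2=[1,8,6,5,3,1](2)
Move 6: P2 pit3 -> P1=[4,1,6,0,7,0](2) P2=[1,8,6,0,4,2](3)
Move 7: P2 pit4 -> P1=[5,2,6,0,7,0](2) P2=[1,8,6,0,0,3](4)
Move 8: P2 pit1 -> P1=[6,3,7,0,7,0](2) P2=[1,0,7,1,1,4](5)

Answer: 2 5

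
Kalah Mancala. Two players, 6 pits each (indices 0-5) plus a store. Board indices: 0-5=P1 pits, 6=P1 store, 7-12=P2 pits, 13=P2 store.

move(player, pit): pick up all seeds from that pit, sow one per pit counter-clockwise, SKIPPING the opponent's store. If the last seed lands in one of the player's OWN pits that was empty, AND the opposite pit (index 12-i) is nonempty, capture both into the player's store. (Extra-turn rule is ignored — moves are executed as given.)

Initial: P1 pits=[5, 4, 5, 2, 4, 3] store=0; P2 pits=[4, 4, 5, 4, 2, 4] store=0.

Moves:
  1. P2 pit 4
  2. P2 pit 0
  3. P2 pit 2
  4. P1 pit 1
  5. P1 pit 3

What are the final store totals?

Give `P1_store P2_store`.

Move 1: P2 pit4 -> P1=[5,4,5,2,4,3](0) P2=[4,4,5,4,0,5](1)
Move 2: P2 pit0 -> P1=[5,0,5,2,4,3](0) P2=[0,5,6,5,0,5](6)
Move 3: P2 pit2 -> P1=[6,1,5,2,4,3](0) P2=[0,5,0,6,1,6](7)
Move 4: P1 pit1 -> P1=[6,0,6,2,4,3](0) P2=[0,5,0,6,1,6](7)
Move 5: P1 pit3 -> P1=[6,0,6,0,5,4](0) P2=[0,5,0,6,1,6](7)

Answer: 0 7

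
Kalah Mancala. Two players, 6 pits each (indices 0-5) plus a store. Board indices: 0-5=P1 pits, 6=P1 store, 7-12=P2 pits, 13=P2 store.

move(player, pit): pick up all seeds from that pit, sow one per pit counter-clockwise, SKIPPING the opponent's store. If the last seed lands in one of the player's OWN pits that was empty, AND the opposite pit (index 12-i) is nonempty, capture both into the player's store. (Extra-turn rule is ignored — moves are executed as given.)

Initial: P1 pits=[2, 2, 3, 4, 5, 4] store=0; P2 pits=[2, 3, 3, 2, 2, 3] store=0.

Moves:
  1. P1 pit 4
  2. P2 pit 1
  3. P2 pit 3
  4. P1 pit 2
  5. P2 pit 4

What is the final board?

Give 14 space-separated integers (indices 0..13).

Answer: 3 3 0 5 1 6 1 3 0 5 0 0 6 2

Derivation:
Move 1: P1 pit4 -> P1=[2,2,3,4,0,5](1) P2=[3,4,4,2,2,3](0)
Move 2: P2 pit1 -> P1=[2,2,3,4,0,5](1) P2=[3,0,5,3,3,4](0)
Move 3: P2 pit3 -> P1=[2,2,3,4,0,5](1) P2=[3,0,5,0,4,5](1)
Move 4: P1 pit2 -> P1=[2,2,0,5,1,6](1) P2=[3,0,5,0,4,5](1)
Move 5: P2 pit4 -> P1=[3,3,0,5,1,6](1) P2=[3,0,5,0,0,6](2)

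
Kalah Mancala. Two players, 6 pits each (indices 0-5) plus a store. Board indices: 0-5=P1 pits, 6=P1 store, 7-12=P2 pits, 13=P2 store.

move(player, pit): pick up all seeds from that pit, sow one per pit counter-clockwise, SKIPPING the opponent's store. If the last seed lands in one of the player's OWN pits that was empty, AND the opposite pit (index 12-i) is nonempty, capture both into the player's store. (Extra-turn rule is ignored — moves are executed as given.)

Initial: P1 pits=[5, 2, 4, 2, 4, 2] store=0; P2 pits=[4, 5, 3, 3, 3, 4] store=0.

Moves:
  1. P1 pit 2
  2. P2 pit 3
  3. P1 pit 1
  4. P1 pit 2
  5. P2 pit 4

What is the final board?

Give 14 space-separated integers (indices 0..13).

Answer: 6 1 0 5 5 3 1 4 5 3 0 0 6 2

Derivation:
Move 1: P1 pit2 -> P1=[5,2,0,3,5,3](1) P2=[4,5,3,3,3,4](0)
Move 2: P2 pit3 -> P1=[5,2,0,3,5,3](1) P2=[4,5,3,0,4,5](1)
Move 3: P1 pit1 -> P1=[5,0,1,4,5,3](1) P2=[4,5,3,0,4,5](1)
Move 4: P1 pit2 -> P1=[5,0,0,5,5,3](1) P2=[4,5,3,0,4,5](1)
Move 5: P2 pit4 -> P1=[6,1,0,5,5,3](1) P2=[4,5,3,0,0,6](2)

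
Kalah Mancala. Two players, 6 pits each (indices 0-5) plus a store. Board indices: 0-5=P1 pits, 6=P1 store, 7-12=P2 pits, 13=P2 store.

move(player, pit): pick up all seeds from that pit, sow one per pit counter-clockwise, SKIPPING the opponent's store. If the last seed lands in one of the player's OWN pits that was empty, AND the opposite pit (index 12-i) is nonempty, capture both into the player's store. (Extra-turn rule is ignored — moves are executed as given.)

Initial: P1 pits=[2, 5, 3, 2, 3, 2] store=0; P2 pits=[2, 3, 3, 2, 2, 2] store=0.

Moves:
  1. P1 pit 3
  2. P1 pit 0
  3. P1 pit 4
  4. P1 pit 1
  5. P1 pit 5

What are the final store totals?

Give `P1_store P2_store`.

Move 1: P1 pit3 -> P1=[2,5,3,0,4,3](0) P2=[2,3,3,2,2,2](0)
Move 2: P1 pit0 -> P1=[0,6,4,0,4,3](0) P2=[2,3,3,2,2,2](0)
Move 3: P1 pit4 -> P1=[0,6,4,0,0,4](1) P2=[3,4,3,2,2,2](0)
Move 4: P1 pit1 -> P1=[0,0,5,1,1,5](2) P2=[4,4,3,2,2,2](0)
Move 5: P1 pit5 -> P1=[0,0,5,1,1,0](3) P2=[5,5,4,3,2,2](0)

Answer: 3 0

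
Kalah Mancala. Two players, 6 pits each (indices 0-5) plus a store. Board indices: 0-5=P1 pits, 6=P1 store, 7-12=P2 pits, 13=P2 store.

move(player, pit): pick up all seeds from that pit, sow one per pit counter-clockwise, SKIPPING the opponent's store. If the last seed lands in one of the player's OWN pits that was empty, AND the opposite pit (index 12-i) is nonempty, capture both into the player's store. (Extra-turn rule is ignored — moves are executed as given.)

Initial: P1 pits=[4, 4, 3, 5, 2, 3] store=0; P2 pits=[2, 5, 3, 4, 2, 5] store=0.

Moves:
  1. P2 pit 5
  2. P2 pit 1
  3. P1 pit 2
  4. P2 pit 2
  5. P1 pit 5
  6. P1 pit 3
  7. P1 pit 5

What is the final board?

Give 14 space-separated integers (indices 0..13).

Move 1: P2 pit5 -> P1=[5,5,4,6,2,3](0) P2=[2,5,3,4,2,0](1)
Move 2: P2 pit1 -> P1=[5,5,4,6,2,3](0) P2=[2,0,4,5,3,1](2)
Move 3: P1 pit2 -> P1=[5,5,0,7,3,4](1) P2=[2,0,4,5,3,1](2)
Move 4: P2 pit2 -> P1=[5,5,0,7,3,4](1) P2=[2,0,0,6,4,2](3)
Move 5: P1 pit5 -> P1=[5,5,0,7,3,0](2) P2=[3,1,1,6,4,2](3)
Move 6: P1 pit3 -> P1=[5,5,0,0,4,1](3) P2=[4,2,2,7,4,2](3)
Move 7: P1 pit5 -> P1=[5,5,0,0,4,0](4) P2=[4,2,2,7,4,2](3)

Answer: 5 5 0 0 4 0 4 4 2 2 7 4 2 3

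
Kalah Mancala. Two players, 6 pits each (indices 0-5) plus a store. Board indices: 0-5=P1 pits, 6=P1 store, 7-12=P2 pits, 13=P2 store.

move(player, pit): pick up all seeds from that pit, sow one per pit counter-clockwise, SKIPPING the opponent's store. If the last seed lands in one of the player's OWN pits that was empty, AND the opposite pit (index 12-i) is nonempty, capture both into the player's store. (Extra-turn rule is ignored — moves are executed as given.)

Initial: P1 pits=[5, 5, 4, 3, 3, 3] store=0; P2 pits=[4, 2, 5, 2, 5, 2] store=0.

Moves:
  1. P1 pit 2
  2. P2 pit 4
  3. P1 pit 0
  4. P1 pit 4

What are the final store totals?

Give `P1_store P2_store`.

Move 1: P1 pit2 -> P1=[5,5,0,4,4,4](1) P2=[4,2,5,2,5,2](0)
Move 2: P2 pit4 -> P1=[6,6,1,4,4,4](1) P2=[4,2,5,2,0,3](1)
Move 3: P1 pit0 -> P1=[0,7,2,5,5,5](2) P2=[4,2,5,2,0,3](1)
Move 4: P1 pit4 -> P1=[0,7,2,5,0,6](3) P2=[5,3,6,2,0,3](1)

Answer: 3 1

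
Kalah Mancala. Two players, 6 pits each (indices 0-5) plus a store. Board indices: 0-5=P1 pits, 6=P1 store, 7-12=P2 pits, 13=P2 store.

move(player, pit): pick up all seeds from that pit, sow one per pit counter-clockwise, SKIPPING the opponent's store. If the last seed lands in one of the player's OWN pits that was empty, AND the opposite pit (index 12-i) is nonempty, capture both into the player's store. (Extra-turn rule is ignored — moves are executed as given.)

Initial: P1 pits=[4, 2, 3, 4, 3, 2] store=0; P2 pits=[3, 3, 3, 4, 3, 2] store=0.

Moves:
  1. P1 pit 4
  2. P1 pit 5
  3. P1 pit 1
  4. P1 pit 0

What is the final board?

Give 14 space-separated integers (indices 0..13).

Answer: 0 1 5 6 0 0 7 5 0 3 4 3 2 0

Derivation:
Move 1: P1 pit4 -> P1=[4,2,3,4,0,3](1) P2=[4,3,3,4,3,2](0)
Move 2: P1 pit5 -> P1=[4,2,3,4,0,0](2) P2=[5,4,3,4,3,2](0)
Move 3: P1 pit1 -> P1=[4,0,4,5,0,0](2) P2=[5,4,3,4,3,2](0)
Move 4: P1 pit0 -> P1=[0,1,5,6,0,0](7) P2=[5,0,3,4,3,2](0)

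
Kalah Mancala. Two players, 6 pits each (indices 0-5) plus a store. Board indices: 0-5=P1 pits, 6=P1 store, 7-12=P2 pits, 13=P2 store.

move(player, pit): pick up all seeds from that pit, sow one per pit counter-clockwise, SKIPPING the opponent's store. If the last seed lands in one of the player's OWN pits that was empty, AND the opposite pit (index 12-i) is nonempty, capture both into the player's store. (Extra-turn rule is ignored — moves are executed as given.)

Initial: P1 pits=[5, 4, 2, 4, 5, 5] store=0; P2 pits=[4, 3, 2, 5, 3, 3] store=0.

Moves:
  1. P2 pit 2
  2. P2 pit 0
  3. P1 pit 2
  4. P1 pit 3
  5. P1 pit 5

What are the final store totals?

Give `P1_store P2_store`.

Move 1: P2 pit2 -> P1=[5,4,2,4,5,5](0) P2=[4,3,0,6,4,3](0)
Move 2: P2 pit0 -> P1=[5,4,2,4,5,5](0) P2=[0,4,1,7,5,3](0)
Move 3: P1 pit2 -> P1=[5,4,0,5,6,5](0) P2=[0,4,1,7,5,3](0)
Move 4: P1 pit3 -> P1=[5,4,0,0,7,6](1) P2=[1,5,1,7,5,3](0)
Move 5: P1 pit5 -> P1=[5,4,0,0,7,0](2) P2=[2,6,2,8,6,3](0)

Answer: 2 0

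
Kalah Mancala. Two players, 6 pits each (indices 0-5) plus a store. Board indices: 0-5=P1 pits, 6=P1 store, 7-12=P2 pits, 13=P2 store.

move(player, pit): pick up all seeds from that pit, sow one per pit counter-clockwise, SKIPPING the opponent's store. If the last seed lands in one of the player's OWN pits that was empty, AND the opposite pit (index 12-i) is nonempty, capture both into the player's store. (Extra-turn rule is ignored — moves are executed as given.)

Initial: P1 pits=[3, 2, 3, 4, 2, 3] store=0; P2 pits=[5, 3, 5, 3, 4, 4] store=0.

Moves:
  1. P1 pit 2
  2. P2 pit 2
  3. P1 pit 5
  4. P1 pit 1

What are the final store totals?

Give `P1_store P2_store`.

Answer: 1 1

Derivation:
Move 1: P1 pit2 -> P1=[3,2,0,5,3,4](0) P2=[5,3,5,3,4,4](0)
Move 2: P2 pit2 -> P1=[4,2,0,5,3,4](0) P2=[5,3,0,4,5,5](1)
Move 3: P1 pit5 -> P1=[4,2,0,5,3,0](1) P2=[6,4,1,4,5,5](1)
Move 4: P1 pit1 -> P1=[4,0,1,6,3,0](1) P2=[6,4,1,4,5,5](1)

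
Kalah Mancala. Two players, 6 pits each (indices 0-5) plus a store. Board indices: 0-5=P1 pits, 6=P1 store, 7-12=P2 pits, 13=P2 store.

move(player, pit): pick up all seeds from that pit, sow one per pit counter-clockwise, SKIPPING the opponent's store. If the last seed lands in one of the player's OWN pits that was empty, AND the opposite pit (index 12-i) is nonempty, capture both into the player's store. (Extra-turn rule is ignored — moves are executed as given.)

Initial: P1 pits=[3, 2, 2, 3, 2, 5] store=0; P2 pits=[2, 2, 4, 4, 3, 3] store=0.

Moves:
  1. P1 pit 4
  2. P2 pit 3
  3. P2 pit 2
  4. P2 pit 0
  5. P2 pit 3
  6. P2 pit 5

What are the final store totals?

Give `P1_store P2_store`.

Move 1: P1 pit4 -> P1=[3,2,2,3,0,6](1) P2=[2,2,4,4,3,3](0)
Move 2: P2 pit3 -> P1=[4,2,2,3,0,6](1) P2=[2,2,4,0,4,4](1)
Move 3: P2 pit2 -> P1=[4,2,2,3,0,6](1) P2=[2,2,0,1,5,5](2)
Move 4: P2 pit0 -> P1=[4,2,2,0,0,6](1) P2=[0,3,0,1,5,5](6)
Move 5: P2 pit3 -> P1=[4,2,2,0,0,6](1) P2=[0,3,0,0,6,5](6)
Move 6: P2 pit5 -> P1=[5,3,3,1,0,6](1) P2=[0,3,0,0,6,0](7)

Answer: 1 7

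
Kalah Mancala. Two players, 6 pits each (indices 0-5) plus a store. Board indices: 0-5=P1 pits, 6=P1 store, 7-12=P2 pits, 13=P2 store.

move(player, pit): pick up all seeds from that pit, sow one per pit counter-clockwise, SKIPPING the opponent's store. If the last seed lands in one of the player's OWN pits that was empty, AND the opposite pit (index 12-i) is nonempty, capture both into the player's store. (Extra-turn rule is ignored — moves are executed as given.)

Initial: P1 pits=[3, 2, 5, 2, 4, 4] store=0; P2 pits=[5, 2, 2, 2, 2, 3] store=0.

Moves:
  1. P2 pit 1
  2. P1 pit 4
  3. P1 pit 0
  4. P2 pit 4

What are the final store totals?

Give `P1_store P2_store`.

Answer: 1 1

Derivation:
Move 1: P2 pit1 -> P1=[3,2,5,2,4,4](0) P2=[5,0,3,3,2,3](0)
Move 2: P1 pit4 -> P1=[3,2,5,2,0,5](1) P2=[6,1,3,3,2,3](0)
Move 3: P1 pit0 -> P1=[0,3,6,3,0,5](1) P2=[6,1,3,3,2,3](0)
Move 4: P2 pit4 -> P1=[0,3,6,3,0,5](1) P2=[6,1,3,3,0,4](1)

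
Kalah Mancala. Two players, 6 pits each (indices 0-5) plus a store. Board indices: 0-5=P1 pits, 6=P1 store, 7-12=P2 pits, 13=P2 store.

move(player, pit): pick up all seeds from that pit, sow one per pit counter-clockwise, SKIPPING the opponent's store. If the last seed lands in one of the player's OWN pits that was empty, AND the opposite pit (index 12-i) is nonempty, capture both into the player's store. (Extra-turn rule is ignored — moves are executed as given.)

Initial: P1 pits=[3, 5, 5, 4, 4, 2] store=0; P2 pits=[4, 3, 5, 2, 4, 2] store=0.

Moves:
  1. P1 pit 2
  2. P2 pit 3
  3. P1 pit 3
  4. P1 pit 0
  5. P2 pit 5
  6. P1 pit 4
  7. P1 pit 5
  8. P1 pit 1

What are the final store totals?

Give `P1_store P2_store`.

Answer: 11 1

Derivation:
Move 1: P1 pit2 -> P1=[3,5,0,5,5,3](1) P2=[5,3,5,2,4,2](0)
Move 2: P2 pit3 -> P1=[3,5,0,5,5,3](1) P2=[5,3,5,0,5,3](0)
Move 3: P1 pit3 -> P1=[3,5,0,0,6,4](2) P2=[6,4,5,0,5,3](0)
Move 4: P1 pit0 -> P1=[0,6,1,0,6,4](8) P2=[6,4,0,0,5,3](0)
Move 5: P2 pit5 -> P1=[1,7,1,0,6,4](8) P2=[6,4,0,0,5,0](1)
Move 6: P1 pit4 -> P1=[1,7,1,0,0,5](9) P2=[7,5,1,1,5,0](1)
Move 7: P1 pit5 -> P1=[1,7,1,0,0,0](10) P2=[8,6,2,2,5,0](1)
Move 8: P1 pit1 -> P1=[1,0,2,1,1,1](11) P2=[9,7,2,2,5,0](1)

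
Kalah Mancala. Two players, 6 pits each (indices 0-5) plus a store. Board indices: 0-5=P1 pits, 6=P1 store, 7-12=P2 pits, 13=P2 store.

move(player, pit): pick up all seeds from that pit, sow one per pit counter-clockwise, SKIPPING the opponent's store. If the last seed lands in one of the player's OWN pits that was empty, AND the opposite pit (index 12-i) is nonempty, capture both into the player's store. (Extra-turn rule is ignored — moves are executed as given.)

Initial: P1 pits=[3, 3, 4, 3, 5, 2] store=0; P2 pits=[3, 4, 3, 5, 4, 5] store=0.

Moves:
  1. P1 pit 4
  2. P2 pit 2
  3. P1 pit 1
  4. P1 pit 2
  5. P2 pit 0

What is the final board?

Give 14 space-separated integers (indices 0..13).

Answer: 3 0 0 5 1 4 8 0 1 1 7 6 7 1

Derivation:
Move 1: P1 pit4 -> P1=[3,3,4,3,0,3](1) P2=[4,5,4,5,4,5](0)
Move 2: P2 pit2 -> P1=[3,3,4,3,0,3](1) P2=[4,5,0,6,5,6](1)
Move 3: P1 pit1 -> P1=[3,0,5,4,0,3](7) P2=[4,0,0,6,5,6](1)
Move 4: P1 pit2 -> P1=[3,0,0,5,1,4](8) P2=[5,0,0,6,5,6](1)
Move 5: P2 pit0 -> P1=[3,0,0,5,1,4](8) P2=[0,1,1,7,6,7](1)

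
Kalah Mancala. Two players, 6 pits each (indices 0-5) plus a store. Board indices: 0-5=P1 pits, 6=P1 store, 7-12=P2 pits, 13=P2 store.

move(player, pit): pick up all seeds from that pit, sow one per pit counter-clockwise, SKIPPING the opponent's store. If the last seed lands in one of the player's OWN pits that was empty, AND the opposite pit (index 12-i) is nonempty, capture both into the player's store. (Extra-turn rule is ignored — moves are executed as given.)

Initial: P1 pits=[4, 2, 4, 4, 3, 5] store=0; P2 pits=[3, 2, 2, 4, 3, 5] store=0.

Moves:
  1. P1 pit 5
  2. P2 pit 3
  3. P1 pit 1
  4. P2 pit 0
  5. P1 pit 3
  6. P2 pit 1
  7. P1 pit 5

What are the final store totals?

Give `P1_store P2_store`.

Answer: 3 2

Derivation:
Move 1: P1 pit5 -> P1=[4,2,4,4,3,0](1) P2=[4,3,3,5,3,5](0)
Move 2: P2 pit3 -> P1=[5,3,4,4,3,0](1) P2=[4,3,3,0,4,6](1)
Move 3: P1 pit1 -> P1=[5,0,5,5,4,0](1) P2=[4,3,3,0,4,6](1)
Move 4: P2 pit0 -> P1=[5,0,5,5,4,0](1) P2=[0,4,4,1,5,6](1)
Move 5: P1 pit3 -> P1=[5,0,5,0,5,1](2) P2=[1,5,4,1,5,6](1)
Move 6: P2 pit1 -> P1=[5,0,5,0,5,1](2) P2=[1,0,5,2,6,7](2)
Move 7: P1 pit5 -> P1=[5,0,5,0,5,0](3) P2=[1,0,5,2,6,7](2)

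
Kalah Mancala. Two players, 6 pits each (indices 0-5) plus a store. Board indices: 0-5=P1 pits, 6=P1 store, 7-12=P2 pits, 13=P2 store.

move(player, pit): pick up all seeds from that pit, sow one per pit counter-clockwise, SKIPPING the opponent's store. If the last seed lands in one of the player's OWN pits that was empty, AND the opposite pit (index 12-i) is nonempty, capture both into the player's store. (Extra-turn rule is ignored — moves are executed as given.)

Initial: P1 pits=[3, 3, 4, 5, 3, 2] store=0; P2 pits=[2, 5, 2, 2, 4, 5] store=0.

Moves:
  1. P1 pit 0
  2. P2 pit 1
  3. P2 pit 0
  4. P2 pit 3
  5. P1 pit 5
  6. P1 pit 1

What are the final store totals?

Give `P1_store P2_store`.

Answer: 3 2

Derivation:
Move 1: P1 pit0 -> P1=[0,4,5,6,3,2](0) P2=[2,5,2,2,4,5](0)
Move 2: P2 pit1 -> P1=[0,4,5,6,3,2](0) P2=[2,0,3,3,5,6](1)
Move 3: P2 pit0 -> P1=[0,4,5,6,3,2](0) P2=[0,1,4,3,5,6](1)
Move 4: P2 pit3 -> P1=[0,4,5,6,3,2](0) P2=[0,1,4,0,6,7](2)
Move 5: P1 pit5 -> P1=[0,4,5,6,3,0](1) P2=[1,1,4,0,6,7](2)
Move 6: P1 pit1 -> P1=[0,0,6,7,4,0](3) P2=[0,1,4,0,6,7](2)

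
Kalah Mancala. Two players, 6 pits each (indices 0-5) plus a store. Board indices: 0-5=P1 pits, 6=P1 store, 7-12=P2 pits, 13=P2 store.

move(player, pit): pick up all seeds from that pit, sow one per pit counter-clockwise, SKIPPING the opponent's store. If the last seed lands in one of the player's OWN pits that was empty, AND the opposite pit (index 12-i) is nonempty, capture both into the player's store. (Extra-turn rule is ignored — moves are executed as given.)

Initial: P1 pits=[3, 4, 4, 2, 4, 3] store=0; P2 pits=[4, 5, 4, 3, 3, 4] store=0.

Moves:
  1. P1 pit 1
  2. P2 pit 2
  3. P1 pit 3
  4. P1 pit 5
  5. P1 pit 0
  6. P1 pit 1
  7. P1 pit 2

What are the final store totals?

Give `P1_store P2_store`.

Answer: 5 1

Derivation:
Move 1: P1 pit1 -> P1=[3,0,5,3,5,4](0) P2=[4,5,4,3,3,4](0)
Move 2: P2 pit2 -> P1=[3,0,5,3,5,4](0) P2=[4,5,0,4,4,5](1)
Move 3: P1 pit3 -> P1=[3,0,5,0,6,5](1) P2=[4,5,0,4,4,5](1)
Move 4: P1 pit5 -> P1=[3,0,5,0,6,0](2) P2=[5,6,1,5,4,5](1)
Move 5: P1 pit0 -> P1=[0,1,6,0,6,0](4) P2=[5,6,0,5,4,5](1)
Move 6: P1 pit1 -> P1=[0,0,7,0,6,0](4) P2=[5,6,0,5,4,5](1)
Move 7: P1 pit2 -> P1=[0,0,0,1,7,1](5) P2=[6,7,1,5,4,5](1)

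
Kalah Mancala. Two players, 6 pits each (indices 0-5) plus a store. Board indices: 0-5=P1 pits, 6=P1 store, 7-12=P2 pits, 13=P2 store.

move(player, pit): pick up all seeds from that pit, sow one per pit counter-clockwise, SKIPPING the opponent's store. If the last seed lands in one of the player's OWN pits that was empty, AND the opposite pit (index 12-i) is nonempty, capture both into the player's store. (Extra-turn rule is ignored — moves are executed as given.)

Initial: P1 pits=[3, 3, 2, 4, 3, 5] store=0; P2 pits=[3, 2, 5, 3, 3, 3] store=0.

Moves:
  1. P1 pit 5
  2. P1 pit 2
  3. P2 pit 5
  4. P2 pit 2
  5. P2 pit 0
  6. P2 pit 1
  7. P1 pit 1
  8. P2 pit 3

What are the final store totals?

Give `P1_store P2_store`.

Answer: 2 3

Derivation:
Move 1: P1 pit5 -> P1=[3,3,2,4,3,0](1) P2=[4,3,6,4,3,3](0)
Move 2: P1 pit2 -> P1=[3,3,0,5,4,0](1) P2=[4,3,6,4,3,3](0)
Move 3: P2 pit5 -> P1=[4,4,0,5,4,0](1) P2=[4,3,6,4,3,0](1)
Move 4: P2 pit2 -> P1=[5,5,0,5,4,0](1) P2=[4,3,0,5,4,1](2)
Move 5: P2 pit0 -> P1=[5,5,0,5,4,0](1) P2=[0,4,1,6,5,1](2)
Move 6: P2 pit1 -> P1=[5,5,0,5,4,0](1) P2=[0,0,2,7,6,2](2)
Move 7: P1 pit1 -> P1=[5,0,1,6,5,1](2) P2=[0,0,2,7,6,2](2)
Move 8: P2 pit3 -> P1=[6,1,2,7,5,1](2) P2=[0,0,2,0,7,3](3)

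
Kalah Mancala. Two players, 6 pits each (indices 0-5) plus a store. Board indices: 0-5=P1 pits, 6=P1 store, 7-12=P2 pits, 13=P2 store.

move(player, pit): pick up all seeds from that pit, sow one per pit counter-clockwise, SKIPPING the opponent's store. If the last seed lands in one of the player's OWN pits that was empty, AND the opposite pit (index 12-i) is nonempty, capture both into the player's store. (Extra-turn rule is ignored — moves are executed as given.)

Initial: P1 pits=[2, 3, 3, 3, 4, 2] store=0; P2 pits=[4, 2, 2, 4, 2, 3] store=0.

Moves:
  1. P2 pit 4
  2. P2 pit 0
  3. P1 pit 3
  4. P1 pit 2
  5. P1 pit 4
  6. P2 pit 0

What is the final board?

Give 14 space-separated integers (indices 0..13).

Answer: 2 0 0 1 0 5 2 0 5 4 6 0 4 5

Derivation:
Move 1: P2 pit4 -> P1=[2,3,3,3,4,2](0) P2=[4,2,2,4,0,4](1)
Move 2: P2 pit0 -> P1=[2,0,3,3,4,2](0) P2=[0,3,3,5,0,4](5)
Move 3: P1 pit3 -> P1=[2,0,3,0,5,3](1) P2=[0,3,3,5,0,4](5)
Move 4: P1 pit2 -> P1=[2,0,0,1,6,4](1) P2=[0,3,3,5,0,4](5)
Move 5: P1 pit4 -> P1=[2,0,0,1,0,5](2) P2=[1,4,4,6,0,4](5)
Move 6: P2 pit0 -> P1=[2,0,0,1,0,5](2) P2=[0,5,4,6,0,4](5)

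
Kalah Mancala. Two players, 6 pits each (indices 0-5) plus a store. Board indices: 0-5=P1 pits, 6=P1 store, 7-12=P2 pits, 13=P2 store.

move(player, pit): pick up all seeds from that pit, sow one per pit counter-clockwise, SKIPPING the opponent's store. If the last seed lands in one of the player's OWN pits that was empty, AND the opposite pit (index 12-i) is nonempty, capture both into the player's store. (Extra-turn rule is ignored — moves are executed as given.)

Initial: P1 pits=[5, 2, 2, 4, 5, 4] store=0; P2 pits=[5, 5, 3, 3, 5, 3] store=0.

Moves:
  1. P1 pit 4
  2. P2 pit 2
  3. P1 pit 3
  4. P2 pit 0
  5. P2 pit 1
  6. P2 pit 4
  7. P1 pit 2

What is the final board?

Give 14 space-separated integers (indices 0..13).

Answer: 8 4 0 2 3 8 2 0 0 2 6 0 7 4

Derivation:
Move 1: P1 pit4 -> P1=[5,2,2,4,0,5](1) P2=[6,6,4,3,5,3](0)
Move 2: P2 pit2 -> P1=[5,2,2,4,0,5](1) P2=[6,6,0,4,6,4](1)
Move 3: P1 pit3 -> P1=[5,2,2,0,1,6](2) P2=[7,6,0,4,6,4](1)
Move 4: P2 pit0 -> P1=[6,2,2,0,1,6](2) P2=[0,7,1,5,7,5](2)
Move 5: P2 pit1 -> P1=[7,3,2,0,1,6](2) P2=[0,0,2,6,8,6](3)
Move 6: P2 pit4 -> P1=[8,4,3,1,2,7](2) P2=[0,0,2,6,0,7](4)
Move 7: P1 pit2 -> P1=[8,4,0,2,3,8](2) P2=[0,0,2,6,0,7](4)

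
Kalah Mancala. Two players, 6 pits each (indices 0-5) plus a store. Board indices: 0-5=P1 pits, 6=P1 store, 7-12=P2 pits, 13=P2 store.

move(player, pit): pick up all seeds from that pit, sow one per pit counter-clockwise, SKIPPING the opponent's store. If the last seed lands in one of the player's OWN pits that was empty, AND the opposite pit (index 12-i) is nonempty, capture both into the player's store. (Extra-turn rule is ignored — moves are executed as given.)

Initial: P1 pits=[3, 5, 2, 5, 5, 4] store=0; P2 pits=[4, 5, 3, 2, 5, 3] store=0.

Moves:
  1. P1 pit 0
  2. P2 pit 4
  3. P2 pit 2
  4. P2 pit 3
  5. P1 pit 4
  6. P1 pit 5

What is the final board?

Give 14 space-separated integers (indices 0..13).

Move 1: P1 pit0 -> P1=[0,6,3,6,5,4](0) P2=[4,5,3,2,5,3](0)
Move 2: P2 pit4 -> P1=[1,7,4,6,5,4](0) P2=[4,5,3,2,0,4](1)
Move 3: P2 pit2 -> P1=[1,7,4,6,5,4](0) P2=[4,5,0,3,1,5](1)
Move 4: P2 pit3 -> P1=[1,7,4,6,5,4](0) P2=[4,5,0,0,2,6](2)
Move 5: P1 pit4 -> P1=[1,7,4,6,0,5](1) P2=[5,6,1,0,2,6](2)
Move 6: P1 pit5 -> P1=[1,7,4,6,0,0](2) P2=[6,7,2,1,2,6](2)

Answer: 1 7 4 6 0 0 2 6 7 2 1 2 6 2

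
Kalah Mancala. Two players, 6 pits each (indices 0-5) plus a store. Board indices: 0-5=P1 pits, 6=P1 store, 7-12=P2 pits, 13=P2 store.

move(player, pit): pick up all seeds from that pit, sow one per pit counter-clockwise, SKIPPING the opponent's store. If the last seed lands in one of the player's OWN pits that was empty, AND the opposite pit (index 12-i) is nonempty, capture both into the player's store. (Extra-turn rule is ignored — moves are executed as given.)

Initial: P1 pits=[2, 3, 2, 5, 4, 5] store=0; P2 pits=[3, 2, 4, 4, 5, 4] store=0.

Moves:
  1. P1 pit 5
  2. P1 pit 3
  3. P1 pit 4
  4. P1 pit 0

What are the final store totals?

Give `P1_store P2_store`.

Answer: 3 0

Derivation:
Move 1: P1 pit5 -> P1=[2,3,2,5,4,0](1) P2=[4,3,5,5,5,4](0)
Move 2: P1 pit3 -> P1=[2,3,2,0,5,1](2) P2=[5,4,5,5,5,4](0)
Move 3: P1 pit4 -> P1=[2,3,2,0,0,2](3) P2=[6,5,6,5,5,4](0)
Move 4: P1 pit0 -> P1=[0,4,3,0,0,2](3) P2=[6,5,6,5,5,4](0)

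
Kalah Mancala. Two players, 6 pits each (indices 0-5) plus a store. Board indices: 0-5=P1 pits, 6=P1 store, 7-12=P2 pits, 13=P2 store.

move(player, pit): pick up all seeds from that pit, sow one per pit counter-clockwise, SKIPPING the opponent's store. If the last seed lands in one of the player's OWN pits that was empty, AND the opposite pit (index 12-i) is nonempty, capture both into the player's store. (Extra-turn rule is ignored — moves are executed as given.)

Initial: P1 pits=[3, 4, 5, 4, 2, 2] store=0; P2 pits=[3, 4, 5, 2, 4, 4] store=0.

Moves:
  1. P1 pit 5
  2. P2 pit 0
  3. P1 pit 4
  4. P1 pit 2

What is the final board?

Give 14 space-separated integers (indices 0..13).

Answer: 3 4 0 5 1 2 3 1 5 6 3 5 4 0

Derivation:
Move 1: P1 pit5 -> P1=[3,4,5,4,2,0](1) P2=[4,4,5,2,4,4](0)
Move 2: P2 pit0 -> P1=[3,4,5,4,2,0](1) P2=[0,5,6,3,5,4](0)
Move 3: P1 pit4 -> P1=[3,4,5,4,0,1](2) P2=[0,5,6,3,5,4](0)
Move 4: P1 pit2 -> P1=[3,4,0,5,1,2](3) P2=[1,5,6,3,5,4](0)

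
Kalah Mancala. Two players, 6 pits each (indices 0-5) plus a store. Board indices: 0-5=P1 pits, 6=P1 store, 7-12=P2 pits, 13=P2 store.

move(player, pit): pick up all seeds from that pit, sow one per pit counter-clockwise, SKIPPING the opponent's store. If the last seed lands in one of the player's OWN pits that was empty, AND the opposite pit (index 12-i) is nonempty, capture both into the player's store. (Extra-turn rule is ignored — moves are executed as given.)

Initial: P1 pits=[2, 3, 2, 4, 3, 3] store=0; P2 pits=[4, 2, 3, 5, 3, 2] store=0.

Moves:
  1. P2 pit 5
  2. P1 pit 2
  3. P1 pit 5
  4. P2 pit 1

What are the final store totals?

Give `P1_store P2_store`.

Move 1: P2 pit5 -> P1=[3,3,2,4,3,3](0) P2=[4,2,3,5,3,0](1)
Move 2: P1 pit2 -> P1=[3,3,0,5,4,3](0) P2=[4,2,3,5,3,0](1)
Move 3: P1 pit5 -> P1=[3,3,0,5,4,0](1) P2=[5,3,3,5,3,0](1)
Move 4: P2 pit1 -> P1=[3,3,0,5,4,0](1) P2=[5,0,4,6,4,0](1)

Answer: 1 1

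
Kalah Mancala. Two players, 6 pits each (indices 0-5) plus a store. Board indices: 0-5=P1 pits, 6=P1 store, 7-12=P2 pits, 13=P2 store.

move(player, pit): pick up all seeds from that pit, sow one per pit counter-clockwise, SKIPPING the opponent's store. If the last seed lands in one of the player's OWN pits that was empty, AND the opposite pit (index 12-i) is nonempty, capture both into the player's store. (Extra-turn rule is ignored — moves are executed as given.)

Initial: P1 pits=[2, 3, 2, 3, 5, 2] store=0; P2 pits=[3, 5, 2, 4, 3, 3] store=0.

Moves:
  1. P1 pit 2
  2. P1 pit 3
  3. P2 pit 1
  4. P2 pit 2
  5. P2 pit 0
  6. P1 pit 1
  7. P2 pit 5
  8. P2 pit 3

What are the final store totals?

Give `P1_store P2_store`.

Answer: 1 3

Derivation:
Move 1: P1 pit2 -> P1=[2,3,0,4,6,2](0) P2=[3,5,2,4,3,3](0)
Move 2: P1 pit3 -> P1=[2,3,0,0,7,3](1) P2=[4,5,2,4,3,3](0)
Move 3: P2 pit1 -> P1=[2,3,0,0,7,3](1) P2=[4,0,3,5,4,4](1)
Move 4: P2 pit2 -> P1=[2,3,0,0,7,3](1) P2=[4,0,0,6,5,5](1)
Move 5: P2 pit0 -> P1=[2,3,0,0,7,3](1) P2=[0,1,1,7,6,5](1)
Move 6: P1 pit1 -> P1=[2,0,1,1,8,3](1) P2=[0,1,1,7,6,5](1)
Move 7: P2 pit5 -> P1=[3,1,2,2,8,3](1) P2=[0,1,1,7,6,0](2)
Move 8: P2 pit3 -> P1=[4,2,3,3,8,3](1) P2=[0,1,1,0,7,1](3)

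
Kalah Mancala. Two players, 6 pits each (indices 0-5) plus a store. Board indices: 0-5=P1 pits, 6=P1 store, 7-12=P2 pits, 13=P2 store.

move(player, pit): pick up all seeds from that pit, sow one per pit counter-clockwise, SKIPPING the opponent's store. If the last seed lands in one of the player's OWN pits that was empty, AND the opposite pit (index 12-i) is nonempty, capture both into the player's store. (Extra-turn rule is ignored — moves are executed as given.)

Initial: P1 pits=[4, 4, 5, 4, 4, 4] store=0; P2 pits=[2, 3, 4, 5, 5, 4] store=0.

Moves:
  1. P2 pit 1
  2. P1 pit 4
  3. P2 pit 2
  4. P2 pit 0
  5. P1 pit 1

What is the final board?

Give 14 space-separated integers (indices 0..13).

Answer: 5 0 6 5 1 6 1 0 2 1 8 7 5 1

Derivation:
Move 1: P2 pit1 -> P1=[4,4,5,4,4,4](0) P2=[2,0,5,6,6,4](0)
Move 2: P1 pit4 -> P1=[4,4,5,4,0,5](1) P2=[3,1,5,6,6,4](0)
Move 3: P2 pit2 -> P1=[5,4,5,4,0,5](1) P2=[3,1,0,7,7,5](1)
Move 4: P2 pit0 -> P1=[5,4,5,4,0,5](1) P2=[0,2,1,8,7,5](1)
Move 5: P1 pit1 -> P1=[5,0,6,5,1,6](1) P2=[0,2,1,8,7,5](1)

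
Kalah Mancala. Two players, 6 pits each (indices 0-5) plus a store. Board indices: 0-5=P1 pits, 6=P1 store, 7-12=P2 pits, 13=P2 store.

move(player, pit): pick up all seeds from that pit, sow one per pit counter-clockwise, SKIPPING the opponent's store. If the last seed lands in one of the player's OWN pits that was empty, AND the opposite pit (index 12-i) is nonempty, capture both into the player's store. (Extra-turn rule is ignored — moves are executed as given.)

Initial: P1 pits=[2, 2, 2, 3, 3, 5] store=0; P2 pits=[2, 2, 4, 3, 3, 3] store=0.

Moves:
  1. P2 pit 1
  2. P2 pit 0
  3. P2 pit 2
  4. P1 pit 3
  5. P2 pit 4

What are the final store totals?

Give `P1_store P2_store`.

Answer: 1 2

Derivation:
Move 1: P2 pit1 -> P1=[2,2,2,3,3,5](0) P2=[2,0,5,4,3,3](0)
Move 2: P2 pit0 -> P1=[2,2,2,3,3,5](0) P2=[0,1,6,4,3,3](0)
Move 3: P2 pit2 -> P1=[3,3,2,3,3,5](0) P2=[0,1,0,5,4,4](1)
Move 4: P1 pit3 -> P1=[3,3,2,0,4,6](1) P2=[0,1,0,5,4,4](1)
Move 5: P2 pit4 -> P1=[4,4,2,0,4,6](1) P2=[0,1,0,5,0,5](2)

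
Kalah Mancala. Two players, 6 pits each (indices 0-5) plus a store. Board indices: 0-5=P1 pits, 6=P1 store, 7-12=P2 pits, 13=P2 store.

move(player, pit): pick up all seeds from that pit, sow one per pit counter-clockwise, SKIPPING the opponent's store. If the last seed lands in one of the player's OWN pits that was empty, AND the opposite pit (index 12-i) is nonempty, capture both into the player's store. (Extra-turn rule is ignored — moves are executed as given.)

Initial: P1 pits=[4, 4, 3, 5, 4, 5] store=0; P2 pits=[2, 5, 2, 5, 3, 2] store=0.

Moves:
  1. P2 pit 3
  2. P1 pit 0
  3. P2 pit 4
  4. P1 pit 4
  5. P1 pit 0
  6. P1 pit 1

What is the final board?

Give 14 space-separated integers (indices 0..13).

Answer: 0 0 5 7 1 8 2 4 7 4 0 0 4 2

Derivation:
Move 1: P2 pit3 -> P1=[5,5,3,5,4,5](0) P2=[2,5,2,0,4,3](1)
Move 2: P1 pit0 -> P1=[0,6,4,6,5,6](0) P2=[2,5,2,0,4,3](1)
Move 3: P2 pit4 -> P1=[1,7,4,6,5,6](0) P2=[2,5,2,0,0,4](2)
Move 4: P1 pit4 -> P1=[1,7,4,6,0,7](1) P2=[3,6,3,0,0,4](2)
Move 5: P1 pit0 -> P1=[0,8,4,6,0,7](1) P2=[3,6,3,0,0,4](2)
Move 6: P1 pit1 -> P1=[0,0,5,7,1,8](2) P2=[4,7,4,0,0,4](2)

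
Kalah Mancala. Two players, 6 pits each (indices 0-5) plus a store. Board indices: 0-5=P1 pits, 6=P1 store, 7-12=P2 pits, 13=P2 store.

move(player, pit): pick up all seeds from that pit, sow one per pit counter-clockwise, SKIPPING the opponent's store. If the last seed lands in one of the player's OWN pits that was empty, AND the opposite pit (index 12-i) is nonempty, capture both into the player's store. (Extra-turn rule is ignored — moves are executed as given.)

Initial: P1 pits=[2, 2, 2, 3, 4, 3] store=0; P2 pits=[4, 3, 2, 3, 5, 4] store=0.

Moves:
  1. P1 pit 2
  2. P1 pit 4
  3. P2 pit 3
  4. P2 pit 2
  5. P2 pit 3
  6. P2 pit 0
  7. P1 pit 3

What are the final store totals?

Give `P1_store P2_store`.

Move 1: P1 pit2 -> P1=[2,2,0,4,5,3](0) P2=[4,3,2,3,5,4](0)
Move 2: P1 pit4 -> P1=[2,2,0,4,0,4](1) P2=[5,4,3,3,5,4](0)
Move 3: P2 pit3 -> P1=[2,2,0,4,0,4](1) P2=[5,4,3,0,6,5](1)
Move 4: P2 pit2 -> P1=[2,2,0,4,0,4](1) P2=[5,4,0,1,7,6](1)
Move 5: P2 pit3 -> P1=[2,2,0,4,0,4](1) P2=[5,4,0,0,8,6](1)
Move 6: P2 pit0 -> P1=[2,2,0,4,0,4](1) P2=[0,5,1,1,9,7](1)
Move 7: P1 pit3 -> P1=[2,2,0,0,1,5](2) P2=[1,5,1,1,9,7](1)

Answer: 2 1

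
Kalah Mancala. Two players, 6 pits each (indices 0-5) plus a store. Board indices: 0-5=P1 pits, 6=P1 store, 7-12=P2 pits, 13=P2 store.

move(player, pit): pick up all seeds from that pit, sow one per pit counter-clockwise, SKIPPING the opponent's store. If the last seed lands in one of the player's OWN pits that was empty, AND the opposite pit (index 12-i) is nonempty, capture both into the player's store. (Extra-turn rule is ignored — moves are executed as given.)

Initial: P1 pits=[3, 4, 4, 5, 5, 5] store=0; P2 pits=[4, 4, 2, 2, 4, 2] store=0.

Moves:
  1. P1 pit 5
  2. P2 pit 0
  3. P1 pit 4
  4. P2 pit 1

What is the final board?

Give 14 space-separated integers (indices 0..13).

Answer: 4 5 4 5 0 1 2 1 0 6 5 6 4 1

Derivation:
Move 1: P1 pit5 -> P1=[3,4,4,5,5,0](1) P2=[5,5,3,3,4,2](0)
Move 2: P2 pit0 -> P1=[3,4,4,5,5,0](1) P2=[0,6,4,4,5,3](0)
Move 3: P1 pit4 -> P1=[3,4,4,5,0,1](2) P2=[1,7,5,4,5,3](0)
Move 4: P2 pit1 -> P1=[4,5,4,5,0,1](2) P2=[1,0,6,5,6,4](1)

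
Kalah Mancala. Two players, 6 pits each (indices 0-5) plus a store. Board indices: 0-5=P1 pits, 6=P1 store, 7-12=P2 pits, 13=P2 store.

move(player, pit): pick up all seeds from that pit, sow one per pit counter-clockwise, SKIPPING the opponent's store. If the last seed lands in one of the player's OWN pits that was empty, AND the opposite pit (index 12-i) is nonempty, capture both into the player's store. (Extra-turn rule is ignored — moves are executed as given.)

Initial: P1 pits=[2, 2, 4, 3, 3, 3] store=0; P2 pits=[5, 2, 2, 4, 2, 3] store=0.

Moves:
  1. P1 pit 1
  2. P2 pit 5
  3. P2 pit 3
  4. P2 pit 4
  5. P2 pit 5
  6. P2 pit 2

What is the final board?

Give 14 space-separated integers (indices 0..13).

Answer: 6 0 5 4 3 3 0 5 2 0 1 0 0 6

Derivation:
Move 1: P1 pit1 -> P1=[2,0,5,4,3,3](0) P2=[5,2,2,4,2,3](0)
Move 2: P2 pit5 -> P1=[3,1,5,4,3,3](0) P2=[5,2,2,4,2,0](1)
Move 3: P2 pit3 -> P1=[4,1,5,4,3,3](0) P2=[5,2,2,0,3,1](2)
Move 4: P2 pit4 -> P1=[5,1,5,4,3,3](0) P2=[5,2,2,0,0,2](3)
Move 5: P2 pit5 -> P1=[6,1,5,4,3,3](0) P2=[5,2,2,0,0,0](4)
Move 6: P2 pit2 -> P1=[6,0,5,4,3,3](0) P2=[5,2,0,1,0,0](6)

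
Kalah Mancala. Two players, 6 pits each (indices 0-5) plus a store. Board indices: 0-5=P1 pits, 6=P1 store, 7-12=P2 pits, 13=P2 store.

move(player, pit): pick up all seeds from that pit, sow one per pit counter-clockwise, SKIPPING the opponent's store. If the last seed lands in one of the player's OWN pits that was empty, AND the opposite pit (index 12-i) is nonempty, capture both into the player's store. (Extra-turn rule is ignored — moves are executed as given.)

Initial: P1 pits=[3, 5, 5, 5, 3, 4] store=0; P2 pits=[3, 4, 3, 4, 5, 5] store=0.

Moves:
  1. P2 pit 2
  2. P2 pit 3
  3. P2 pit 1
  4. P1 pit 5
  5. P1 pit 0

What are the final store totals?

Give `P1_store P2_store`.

Answer: 1 1

Derivation:
Move 1: P2 pit2 -> P1=[3,5,5,5,3,4](0) P2=[3,4,0,5,6,6](0)
Move 2: P2 pit3 -> P1=[4,6,5,5,3,4](0) P2=[3,4,0,0,7,7](1)
Move 3: P2 pit1 -> P1=[4,6,5,5,3,4](0) P2=[3,0,1,1,8,8](1)
Move 4: P1 pit5 -> P1=[4,6,5,5,3,0](1) P2=[4,1,2,1,8,8](1)
Move 5: P1 pit0 -> P1=[0,7,6,6,4,0](1) P2=[4,1,2,1,8,8](1)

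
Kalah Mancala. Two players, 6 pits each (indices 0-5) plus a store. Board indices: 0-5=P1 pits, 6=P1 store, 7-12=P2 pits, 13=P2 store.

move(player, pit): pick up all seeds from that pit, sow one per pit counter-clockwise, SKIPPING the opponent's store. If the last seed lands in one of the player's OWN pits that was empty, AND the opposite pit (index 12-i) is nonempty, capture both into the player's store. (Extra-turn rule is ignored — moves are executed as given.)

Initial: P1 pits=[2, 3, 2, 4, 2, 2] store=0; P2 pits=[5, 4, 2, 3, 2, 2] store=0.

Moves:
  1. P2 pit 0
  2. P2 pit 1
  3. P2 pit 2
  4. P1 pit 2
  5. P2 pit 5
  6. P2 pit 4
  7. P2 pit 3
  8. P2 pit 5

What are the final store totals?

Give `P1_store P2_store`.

Move 1: P2 pit0 -> P1=[2,3,2,4,2,2](0) P2=[0,5,3,4,3,3](0)
Move 2: P2 pit1 -> P1=[2,3,2,4,2,2](0) P2=[0,0,4,5,4,4](1)
Move 3: P2 pit2 -> P1=[2,3,2,4,2,2](0) P2=[0,0,0,6,5,5](2)
Move 4: P1 pit2 -> P1=[2,3,0,5,3,2](0) P2=[0,0,0,6,5,5](2)
Move 5: P2 pit5 -> P1=[3,4,1,6,3,2](0) P2=[0,0,0,6,5,0](3)
Move 6: P2 pit4 -> P1=[4,5,2,6,3,2](0) P2=[0,0,0,6,0,1](4)
Move 7: P2 pit3 -> P1=[5,6,3,6,3,2](0) P2=[0,0,0,0,1,2](5)
Move 8: P2 pit5 -> P1=[6,6,3,6,3,2](0) P2=[0,0,0,0,1,0](6)

Answer: 0 6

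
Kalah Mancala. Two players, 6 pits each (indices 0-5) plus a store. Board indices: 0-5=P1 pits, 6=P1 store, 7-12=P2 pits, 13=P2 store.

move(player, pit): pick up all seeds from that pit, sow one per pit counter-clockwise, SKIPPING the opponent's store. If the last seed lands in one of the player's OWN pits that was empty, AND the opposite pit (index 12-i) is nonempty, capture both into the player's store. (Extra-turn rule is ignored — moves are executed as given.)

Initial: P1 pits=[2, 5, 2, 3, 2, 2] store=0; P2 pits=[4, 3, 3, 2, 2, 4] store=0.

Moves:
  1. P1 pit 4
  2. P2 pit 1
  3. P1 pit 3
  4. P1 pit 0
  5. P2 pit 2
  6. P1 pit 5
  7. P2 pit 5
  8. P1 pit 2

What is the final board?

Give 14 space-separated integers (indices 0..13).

Move 1: P1 pit4 -> P1=[2,5,2,3,0,3](1) P2=[4,3,3,2,2,4](0)
Move 2: P2 pit1 -> P1=[2,5,2,3,0,3](1) P2=[4,0,4,3,3,4](0)
Move 3: P1 pit3 -> P1=[2,5,2,0,1,4](2) P2=[4,0,4,3,3,4](0)
Move 4: P1 pit0 -> P1=[0,6,3,0,1,4](2) P2=[4,0,4,3,3,4](0)
Move 5: P2 pit2 -> P1=[0,6,3,0,1,4](2) P2=[4,0,0,4,4,5](1)
Move 6: P1 pit5 -> P1=[0,6,3,0,1,0](3) P2=[5,1,1,4,4,5](1)
Move 7: P2 pit5 -> P1=[1,7,4,1,1,0](3) P2=[5,1,1,4,4,0](2)
Move 8: P1 pit2 -> P1=[1,7,0,2,2,1](4) P2=[5,1,1,4,4,0](2)

Answer: 1 7 0 2 2 1 4 5 1 1 4 4 0 2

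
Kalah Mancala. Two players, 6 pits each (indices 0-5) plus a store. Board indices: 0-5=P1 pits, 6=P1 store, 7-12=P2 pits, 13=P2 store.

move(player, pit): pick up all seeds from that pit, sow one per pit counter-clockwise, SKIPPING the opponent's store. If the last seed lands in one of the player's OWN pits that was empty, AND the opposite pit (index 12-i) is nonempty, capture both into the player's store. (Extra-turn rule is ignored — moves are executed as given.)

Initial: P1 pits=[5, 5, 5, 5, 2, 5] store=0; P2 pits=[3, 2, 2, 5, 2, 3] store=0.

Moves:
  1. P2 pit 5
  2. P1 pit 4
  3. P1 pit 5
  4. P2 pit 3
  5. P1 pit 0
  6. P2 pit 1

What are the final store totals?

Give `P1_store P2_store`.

Move 1: P2 pit5 -> P1=[6,6,5,5,2,5](0) P2=[3,2,2,5,2,0](1)
Move 2: P1 pit4 -> P1=[6,6,5,5,0,6](1) P2=[3,2,2,5,2,0](1)
Move 3: P1 pit5 -> P1=[6,6,5,5,0,0](2) P2=[4,3,3,6,3,0](1)
Move 4: P2 pit3 -> P1=[7,7,6,5,0,0](2) P2=[4,3,3,0,4,1](2)
Move 5: P1 pit0 -> P1=[0,8,7,6,1,1](3) P2=[5,3,3,0,4,1](2)
Move 6: P2 pit1 -> P1=[0,8,7,6,1,1](3) P2=[5,0,4,1,5,1](2)

Answer: 3 2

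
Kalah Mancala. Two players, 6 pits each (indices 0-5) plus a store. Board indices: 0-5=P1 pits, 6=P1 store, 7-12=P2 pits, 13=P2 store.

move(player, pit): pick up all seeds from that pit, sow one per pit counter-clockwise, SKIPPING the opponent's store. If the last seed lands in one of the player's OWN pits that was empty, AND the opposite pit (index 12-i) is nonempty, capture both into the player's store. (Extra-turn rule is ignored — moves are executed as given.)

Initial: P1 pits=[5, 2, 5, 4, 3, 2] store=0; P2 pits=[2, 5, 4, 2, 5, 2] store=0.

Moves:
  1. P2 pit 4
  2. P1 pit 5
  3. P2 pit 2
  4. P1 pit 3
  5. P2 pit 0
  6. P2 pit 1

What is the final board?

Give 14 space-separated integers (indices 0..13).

Move 1: P2 pit4 -> P1=[6,3,6,4,3,2](0) P2=[2,5,4,2,0,3](1)
Move 2: P1 pit5 -> P1=[6,3,6,4,3,0](1) P2=[3,5,4,2,0,3](1)
Move 3: P2 pit2 -> P1=[6,3,6,4,3,0](1) P2=[3,5,0,3,1,4](2)
Move 4: P1 pit3 -> P1=[6,3,6,0,4,1](2) P2=[4,5,0,3,1,4](2)
Move 5: P2 pit0 -> P1=[6,3,6,0,4,1](2) P2=[0,6,1,4,2,4](2)
Move 6: P2 pit1 -> P1=[7,3,6,0,4,1](2) P2=[0,0,2,5,3,5](3)

Answer: 7 3 6 0 4 1 2 0 0 2 5 3 5 3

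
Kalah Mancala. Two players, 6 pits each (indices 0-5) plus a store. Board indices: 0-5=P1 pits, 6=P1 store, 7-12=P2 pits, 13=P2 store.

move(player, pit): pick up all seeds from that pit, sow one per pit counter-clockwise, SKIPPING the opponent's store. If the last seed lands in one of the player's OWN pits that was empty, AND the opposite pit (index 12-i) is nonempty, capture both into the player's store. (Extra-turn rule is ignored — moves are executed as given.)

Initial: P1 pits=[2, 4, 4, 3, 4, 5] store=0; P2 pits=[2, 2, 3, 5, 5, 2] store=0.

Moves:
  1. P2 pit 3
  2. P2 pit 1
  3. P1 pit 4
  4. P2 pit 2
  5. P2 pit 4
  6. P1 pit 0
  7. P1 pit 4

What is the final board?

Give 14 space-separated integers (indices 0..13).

Move 1: P2 pit3 -> P1=[3,5,4,3,4,5](0) P2=[2,2,3,0,6,3](1)
Move 2: P2 pit1 -> P1=[3,5,0,3,4,5](0) P2=[2,0,4,0,6,3](6)
Move 3: P1 pit4 -> P1=[3,5,0,3,0,6](1) P2=[3,1,4,0,6,3](6)
Move 4: P2 pit2 -> P1=[3,5,0,3,0,6](1) P2=[3,1,0,1,7,4](7)
Move 5: P2 pit4 -> P1=[4,6,1,4,1,6](1) P2=[3,1,0,1,0,5](8)
Move 6: P1 pit0 -> P1=[0,7,2,5,2,6](1) P2=[3,1,0,1,0,5](8)
Move 7: P1 pit4 -> P1=[0,7,2,5,0,7](2) P2=[3,1,0,1,0,5](8)

Answer: 0 7 2 5 0 7 2 3 1 0 1 0 5 8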